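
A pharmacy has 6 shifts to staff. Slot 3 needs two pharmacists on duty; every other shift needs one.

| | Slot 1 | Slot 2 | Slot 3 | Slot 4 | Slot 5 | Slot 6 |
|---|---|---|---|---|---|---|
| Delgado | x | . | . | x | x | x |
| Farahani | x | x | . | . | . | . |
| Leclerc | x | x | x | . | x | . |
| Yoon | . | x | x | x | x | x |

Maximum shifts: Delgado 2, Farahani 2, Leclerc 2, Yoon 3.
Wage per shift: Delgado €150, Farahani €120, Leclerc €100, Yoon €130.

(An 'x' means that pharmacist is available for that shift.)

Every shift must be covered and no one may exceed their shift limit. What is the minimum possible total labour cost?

Slot 3 can only be covered by Leclerc and Yoon, so that assignment is forced.
Picking the cheapest available pharmacist for each shift independently would cost €790, but that ignores the shift limits.
An optimal schedule: Slot 1→Farahani, Slot 2→Farahani, Slot 3→Leclerc+Yoon, Slot 4→Yoon, Slot 5→Leclerc, Slot 6→Yoon.
Total: 120 + 120 + 100 + 130 + 130 + 100 + 130 = €830.

€830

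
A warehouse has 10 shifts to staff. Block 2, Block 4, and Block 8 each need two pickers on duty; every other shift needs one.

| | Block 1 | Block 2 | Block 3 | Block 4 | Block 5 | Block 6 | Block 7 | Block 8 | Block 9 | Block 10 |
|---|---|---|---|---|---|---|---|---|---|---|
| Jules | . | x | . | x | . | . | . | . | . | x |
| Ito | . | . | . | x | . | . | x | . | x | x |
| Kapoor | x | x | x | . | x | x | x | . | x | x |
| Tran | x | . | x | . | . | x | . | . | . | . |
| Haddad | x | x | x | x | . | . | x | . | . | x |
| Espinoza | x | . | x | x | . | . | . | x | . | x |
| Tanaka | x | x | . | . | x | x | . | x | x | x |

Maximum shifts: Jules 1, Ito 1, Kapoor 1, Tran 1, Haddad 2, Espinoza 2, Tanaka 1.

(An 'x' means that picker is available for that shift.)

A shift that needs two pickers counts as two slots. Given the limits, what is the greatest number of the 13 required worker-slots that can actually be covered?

9

Total capacity across all pickers is 1+1+1+1+2+2+1 = 9, and 13 slots are needed, so at most 9 can be filled.
An assignment achieving 9: Block 2→Jules+Haddad, Block 3→Haddad, Block 4→Espinoza, Block 5→Kapoor, Block 6→Tran, Block 7→Ito, Block 8→Espinoza+Tanaka.
Loads: Jules 1/1, Ito 1/1, Kapoor 1/1, Tran 1/1, Haddad 2/2, Espinoza 2/2, Tanaka 1/1.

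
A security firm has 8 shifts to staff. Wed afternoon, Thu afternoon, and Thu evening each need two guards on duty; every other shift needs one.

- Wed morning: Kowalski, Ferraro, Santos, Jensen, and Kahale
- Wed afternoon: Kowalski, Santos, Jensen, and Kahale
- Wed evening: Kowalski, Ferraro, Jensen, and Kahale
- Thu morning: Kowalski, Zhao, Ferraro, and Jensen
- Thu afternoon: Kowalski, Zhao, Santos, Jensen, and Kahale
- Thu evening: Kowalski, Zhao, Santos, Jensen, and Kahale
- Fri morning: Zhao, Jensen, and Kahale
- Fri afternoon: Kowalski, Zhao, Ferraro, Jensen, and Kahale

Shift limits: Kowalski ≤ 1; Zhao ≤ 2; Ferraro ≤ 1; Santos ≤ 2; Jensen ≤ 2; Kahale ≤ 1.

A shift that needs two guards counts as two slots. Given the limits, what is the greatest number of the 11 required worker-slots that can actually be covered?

9

Total capacity across all guards is 1+2+1+2+2+1 = 9, and 11 slots are needed, so at most 9 can be filled.
An assignment achieving 9: Wed morning→Santos, Wed afternoon→Kowalski+Santos, Wed evening→Ferraro, Thu morning→Zhao, Thu afternoon→Jensen+Kahale, Thu evening→Jensen, Fri morning→Zhao.
Loads: Kowalski 1/1, Zhao 2/2, Ferraro 1/1, Santos 2/2, Jensen 2/2, Kahale 1/1.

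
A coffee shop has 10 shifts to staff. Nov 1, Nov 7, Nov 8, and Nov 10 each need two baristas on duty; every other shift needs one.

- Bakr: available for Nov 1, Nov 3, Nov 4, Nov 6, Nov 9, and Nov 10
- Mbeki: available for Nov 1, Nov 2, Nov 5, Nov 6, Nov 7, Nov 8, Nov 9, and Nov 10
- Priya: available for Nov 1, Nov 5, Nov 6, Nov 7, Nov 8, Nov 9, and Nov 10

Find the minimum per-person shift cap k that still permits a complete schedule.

5

With 3 baristas and 14 worker-slots to fill, someone must work at least ⌈14/3⌉ = 5 shifts, so k ≥ 5.
k = 5 works: Nov 1→Bakr+Mbeki, Nov 2→Mbeki, Nov 3→Bakr, Nov 4→Bakr, Nov 5→Mbeki, Nov 6→Bakr, Nov 7→Mbeki+Priya, Nov 8→Mbeki+Priya, Nov 9→Priya, Nov 10→Bakr+Priya.
Loads: Bakr 5, Mbeki 5, Priya 4 — all ≤ 5.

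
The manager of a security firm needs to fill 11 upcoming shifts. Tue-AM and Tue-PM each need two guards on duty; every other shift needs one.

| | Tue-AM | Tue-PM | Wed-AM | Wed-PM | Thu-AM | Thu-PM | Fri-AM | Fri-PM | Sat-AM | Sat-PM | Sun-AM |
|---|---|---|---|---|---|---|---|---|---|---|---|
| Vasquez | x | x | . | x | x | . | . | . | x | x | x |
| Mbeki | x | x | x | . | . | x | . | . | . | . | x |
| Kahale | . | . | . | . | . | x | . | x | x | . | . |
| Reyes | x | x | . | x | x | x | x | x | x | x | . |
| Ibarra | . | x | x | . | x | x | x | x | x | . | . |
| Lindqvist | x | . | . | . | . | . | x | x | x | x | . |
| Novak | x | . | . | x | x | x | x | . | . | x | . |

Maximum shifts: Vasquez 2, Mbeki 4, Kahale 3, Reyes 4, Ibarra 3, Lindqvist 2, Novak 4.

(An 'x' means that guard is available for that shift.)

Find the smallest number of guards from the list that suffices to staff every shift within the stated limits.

4

13 slots to fill and no one can take more than 4, so at least ⌈13/4⌉ = 4 guards are needed.
Vasquez, Mbeki, Kahale, and Reyes alone can cover everything: Tue-AM→Mbeki+Reyes, Tue-PM→Mbeki+Reyes, Wed-AM→Mbeki, Wed-PM→Vasquez, Thu-AM→Vasquez, Thu-PM→Kahale, Fri-AM→Reyes, Fri-PM→Kahale, Sat-AM→Kahale, Sat-PM→Reyes, Sun-AM→Mbeki.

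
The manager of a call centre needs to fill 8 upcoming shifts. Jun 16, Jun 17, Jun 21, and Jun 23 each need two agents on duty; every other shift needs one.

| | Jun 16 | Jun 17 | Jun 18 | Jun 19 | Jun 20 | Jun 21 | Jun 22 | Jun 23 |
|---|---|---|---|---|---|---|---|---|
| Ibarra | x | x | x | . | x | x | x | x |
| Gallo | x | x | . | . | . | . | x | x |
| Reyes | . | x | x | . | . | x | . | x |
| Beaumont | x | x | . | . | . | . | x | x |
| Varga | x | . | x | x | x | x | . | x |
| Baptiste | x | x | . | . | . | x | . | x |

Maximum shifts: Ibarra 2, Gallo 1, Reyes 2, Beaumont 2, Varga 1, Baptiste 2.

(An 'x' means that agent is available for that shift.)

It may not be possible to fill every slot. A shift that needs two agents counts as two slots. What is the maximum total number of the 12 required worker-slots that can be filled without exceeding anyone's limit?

10

Total capacity across all agents is 2+1+2+2+1+2 = 10, and 12 slots are needed, so at most 10 can be filled.
An assignment achieving 10: Jun 16→Beaumont+Baptiste, Jun 17→Reyes+Beaumont, Jun 18→Ibarra, Jun 19→Varga, Jun 20→Ibarra, Jun 21→Reyes+Baptiste, Jun 22→Gallo.
Loads: Ibarra 2/2, Gallo 1/1, Reyes 2/2, Beaumont 2/2, Varga 1/1, Baptiste 2/2.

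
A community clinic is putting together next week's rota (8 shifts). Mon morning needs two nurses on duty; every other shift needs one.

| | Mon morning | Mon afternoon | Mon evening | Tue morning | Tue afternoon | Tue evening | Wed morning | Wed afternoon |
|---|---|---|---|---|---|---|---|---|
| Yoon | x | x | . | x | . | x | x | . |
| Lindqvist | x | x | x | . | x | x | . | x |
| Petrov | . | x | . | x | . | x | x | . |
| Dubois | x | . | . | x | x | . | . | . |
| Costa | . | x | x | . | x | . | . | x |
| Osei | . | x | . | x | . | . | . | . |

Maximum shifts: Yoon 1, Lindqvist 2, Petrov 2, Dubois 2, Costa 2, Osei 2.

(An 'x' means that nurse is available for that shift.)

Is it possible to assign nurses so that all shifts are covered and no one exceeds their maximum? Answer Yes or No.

One valid schedule: Mon morning→Lindqvist+Dubois, Mon afternoon→Costa, Mon evening→Lindqvist, Tue morning→Petrov, Tue afternoon→Dubois, Tue evening→Petrov, Wed morning→Yoon, Wed afternoon→Costa.
Loads: Yoon 1/1, Lindqvist 2/2, Petrov 2/2, Dubois 2/2, Costa 2/2, Osei 0/2 — all within limits.

Yes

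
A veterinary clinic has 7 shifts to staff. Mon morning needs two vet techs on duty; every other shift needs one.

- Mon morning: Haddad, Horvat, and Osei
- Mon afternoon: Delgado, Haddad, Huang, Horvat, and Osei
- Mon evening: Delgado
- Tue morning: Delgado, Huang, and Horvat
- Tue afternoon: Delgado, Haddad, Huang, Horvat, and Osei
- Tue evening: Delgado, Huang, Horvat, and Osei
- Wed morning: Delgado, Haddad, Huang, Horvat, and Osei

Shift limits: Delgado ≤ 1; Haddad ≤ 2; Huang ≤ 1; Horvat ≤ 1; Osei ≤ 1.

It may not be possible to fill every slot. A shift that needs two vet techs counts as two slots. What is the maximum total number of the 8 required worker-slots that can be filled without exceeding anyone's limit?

6

Total capacity across all vet techs is 1+2+1+1+1 = 6, and 8 slots are needed, so at most 6 can be filled.
An assignment achieving 6: Mon morning→Haddad+Horvat, Mon afternoon→Haddad, Mon evening→Delgado, Tue morning→Huang, Tue evening→Osei.
Loads: Delgado 1/1, Haddad 2/2, Huang 1/1, Horvat 1/1, Osei 1/1.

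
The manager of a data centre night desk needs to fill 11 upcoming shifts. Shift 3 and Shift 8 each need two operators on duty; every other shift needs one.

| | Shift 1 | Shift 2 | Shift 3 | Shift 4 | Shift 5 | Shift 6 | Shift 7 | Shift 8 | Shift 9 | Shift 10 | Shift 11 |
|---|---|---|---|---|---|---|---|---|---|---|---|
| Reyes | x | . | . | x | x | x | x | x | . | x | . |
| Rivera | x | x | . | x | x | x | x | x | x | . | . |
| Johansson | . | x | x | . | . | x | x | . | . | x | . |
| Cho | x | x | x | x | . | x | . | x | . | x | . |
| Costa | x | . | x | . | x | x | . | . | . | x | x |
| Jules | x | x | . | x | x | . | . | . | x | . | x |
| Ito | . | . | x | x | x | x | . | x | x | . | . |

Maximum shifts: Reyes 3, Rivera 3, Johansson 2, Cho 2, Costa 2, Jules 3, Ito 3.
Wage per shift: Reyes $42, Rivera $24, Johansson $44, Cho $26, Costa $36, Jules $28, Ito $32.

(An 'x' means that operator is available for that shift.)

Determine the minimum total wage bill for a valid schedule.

$376

Picking the cheapest available operator for each shift independently would cost $330, but that ignores the shift limits.
An optimal schedule: Shift 1→Jules, Shift 2→Rivera, Shift 3→Ito+Costa, Shift 4→Jules, Shift 5→Ito, Shift 6→Costa, Shift 7→Rivera, Shift 8→Cho+Ito, Shift 9→Rivera, Shift 10→Cho, Shift 11→Jules.
Total: 28 + 24 + 32 + 36 + 28 + 32 + 36 + 24 + 26 + 32 + 24 + 26 + 28 = $376.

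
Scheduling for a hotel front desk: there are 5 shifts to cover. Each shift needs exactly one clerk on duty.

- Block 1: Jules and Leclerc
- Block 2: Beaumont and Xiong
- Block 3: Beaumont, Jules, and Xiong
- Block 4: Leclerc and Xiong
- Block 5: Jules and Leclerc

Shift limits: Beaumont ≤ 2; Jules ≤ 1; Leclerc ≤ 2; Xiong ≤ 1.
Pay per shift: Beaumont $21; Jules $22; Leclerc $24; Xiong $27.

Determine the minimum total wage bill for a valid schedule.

Picking the cheapest available clerk for each shift independently would cost $110, but that ignores the shift limits.
An optimal schedule: Block 1→Jules, Block 2→Beaumont, Block 3→Beaumont, Block 4→Leclerc, Block 5→Leclerc.
Total: 22 + 21 + 21 + 24 + 24 = $112.

$112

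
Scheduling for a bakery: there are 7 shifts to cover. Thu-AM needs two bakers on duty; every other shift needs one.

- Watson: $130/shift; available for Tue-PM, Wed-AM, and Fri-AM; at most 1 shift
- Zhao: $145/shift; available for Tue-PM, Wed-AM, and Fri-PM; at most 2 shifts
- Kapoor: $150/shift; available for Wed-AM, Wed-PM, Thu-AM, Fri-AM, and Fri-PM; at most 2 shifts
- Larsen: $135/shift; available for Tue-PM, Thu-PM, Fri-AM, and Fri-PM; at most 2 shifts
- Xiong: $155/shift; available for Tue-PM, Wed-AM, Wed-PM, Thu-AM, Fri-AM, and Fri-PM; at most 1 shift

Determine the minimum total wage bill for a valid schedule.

$1145

Thu-AM can only be covered by Kapoor and Xiong, so that assignment is forced.
Thu-PM can only be covered by Larsen, so that assignment is forced.
Picking the cheapest available baker for each shift independently would cost $1115, but that ignores the shift limits.
An optimal schedule: Tue-PM→Watson, Wed-AM→Zhao, Wed-PM→Kapoor, Thu-AM→Kapoor+Xiong, Thu-PM→Larsen, Fri-AM→Larsen, Fri-PM→Zhao.
Total: 130 + 145 + 150 + 150 + 155 + 135 + 135 + 145 = $1145.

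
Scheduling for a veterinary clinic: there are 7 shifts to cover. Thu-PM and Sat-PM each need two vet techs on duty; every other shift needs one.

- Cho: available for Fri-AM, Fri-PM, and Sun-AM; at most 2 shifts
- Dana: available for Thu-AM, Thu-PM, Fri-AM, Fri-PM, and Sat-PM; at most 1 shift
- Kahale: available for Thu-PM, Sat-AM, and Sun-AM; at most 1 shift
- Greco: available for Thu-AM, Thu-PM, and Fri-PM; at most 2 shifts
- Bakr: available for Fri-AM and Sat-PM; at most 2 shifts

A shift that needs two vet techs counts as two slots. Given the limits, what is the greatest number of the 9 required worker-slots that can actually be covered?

Total capacity across all vet techs is 2+1+1+2+2 = 8, and 9 slots are needed, so at most 8 can be filled.
An assignment achieving 8: Thu-AM→Greco, Thu-PM→Greco, Fri-AM→Bakr, Fri-PM→Cho, Sat-AM→Kahale, Sat-PM→Dana+Bakr, Sun-AM→Cho.
Loads: Cho 2/2, Dana 1/1, Kahale 1/1, Greco 2/2, Bakr 2/2.

8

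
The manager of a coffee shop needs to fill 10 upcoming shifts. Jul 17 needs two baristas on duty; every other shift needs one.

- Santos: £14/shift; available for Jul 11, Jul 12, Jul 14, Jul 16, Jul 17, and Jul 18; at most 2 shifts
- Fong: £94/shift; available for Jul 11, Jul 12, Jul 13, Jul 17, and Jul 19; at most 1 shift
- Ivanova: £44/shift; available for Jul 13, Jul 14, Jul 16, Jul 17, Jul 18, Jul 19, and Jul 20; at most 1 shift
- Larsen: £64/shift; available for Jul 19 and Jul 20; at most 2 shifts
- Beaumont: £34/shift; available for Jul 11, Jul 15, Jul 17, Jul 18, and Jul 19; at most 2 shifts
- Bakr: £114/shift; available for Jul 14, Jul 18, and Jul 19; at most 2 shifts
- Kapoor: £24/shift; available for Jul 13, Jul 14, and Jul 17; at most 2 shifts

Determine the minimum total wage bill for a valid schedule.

Jul 15 can only be covered by Beaumont, so that assignment is forced.
Picking the cheapest available barista for each shift independently would cost £244, but that ignores the shift limits.
An optimal schedule: Jul 11→Beaumont, Jul 12→Santos, Jul 13→Kapoor, Jul 14→Kapoor, Jul 15→Beaumont, Jul 16→Santos, Jul 17→Ivanova+Fong, Jul 18→Bakr, Jul 19→Larsen, Jul 20→Larsen.
Total: 34 + 14 + 24 + 24 + 34 + 14 + 44 + 94 + 114 + 64 + 64 = £524.

£524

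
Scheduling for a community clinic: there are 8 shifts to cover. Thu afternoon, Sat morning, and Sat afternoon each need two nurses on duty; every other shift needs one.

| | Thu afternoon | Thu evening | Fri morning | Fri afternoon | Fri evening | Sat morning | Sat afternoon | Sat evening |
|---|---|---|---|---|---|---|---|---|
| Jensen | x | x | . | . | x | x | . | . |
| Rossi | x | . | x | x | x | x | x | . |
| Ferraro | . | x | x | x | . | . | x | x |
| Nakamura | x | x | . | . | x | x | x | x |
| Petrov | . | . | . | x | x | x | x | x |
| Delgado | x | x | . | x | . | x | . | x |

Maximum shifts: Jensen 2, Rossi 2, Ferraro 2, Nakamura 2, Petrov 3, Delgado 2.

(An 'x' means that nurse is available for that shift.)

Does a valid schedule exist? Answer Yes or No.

Yes

One valid schedule: Thu afternoon→Nakamura+Delgado, Thu evening→Jensen, Fri morning→Rossi, Fri afternoon→Rossi, Fri evening→Jensen, Sat morning→Petrov+Delgado, Sat afternoon→Ferraro+Nakamura, Sat evening→Ferraro.
Loads: Jensen 2/2, Rossi 2/2, Ferraro 2/2, Nakamura 2/2, Petrov 1/3, Delgado 2/2 — all within limits.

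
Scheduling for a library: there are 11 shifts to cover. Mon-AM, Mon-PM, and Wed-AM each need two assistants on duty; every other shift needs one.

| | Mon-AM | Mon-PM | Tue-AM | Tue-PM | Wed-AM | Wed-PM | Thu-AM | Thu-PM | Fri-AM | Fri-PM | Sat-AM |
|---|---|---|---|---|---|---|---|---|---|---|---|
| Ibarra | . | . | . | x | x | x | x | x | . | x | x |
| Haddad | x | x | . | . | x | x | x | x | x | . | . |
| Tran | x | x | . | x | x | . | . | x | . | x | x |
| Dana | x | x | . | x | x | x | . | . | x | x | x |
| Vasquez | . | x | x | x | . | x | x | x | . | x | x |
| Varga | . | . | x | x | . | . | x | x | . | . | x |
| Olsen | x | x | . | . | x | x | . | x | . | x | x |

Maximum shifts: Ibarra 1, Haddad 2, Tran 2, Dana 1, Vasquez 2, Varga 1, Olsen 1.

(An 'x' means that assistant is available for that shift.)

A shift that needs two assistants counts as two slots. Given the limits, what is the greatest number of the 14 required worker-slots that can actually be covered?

Total capacity across all assistants is 1+2+2+1+2+1+1 = 10, and 14 slots are needed, so at most 10 can be filled.
An assignment achieving 10: Mon-AM→Haddad+Tran, Mon-PM→Tran+Dana, Tue-AM→Vasquez, Tue-PM→Vasquez, Wed-AM→Olsen, Thu-AM→Ibarra, Thu-PM→Varga, Fri-AM→Haddad.
Loads: Ibarra 1/1, Haddad 2/2, Tran 2/2, Dana 1/1, Vasquez 2/2, Varga 1/1, Olsen 1/1.

10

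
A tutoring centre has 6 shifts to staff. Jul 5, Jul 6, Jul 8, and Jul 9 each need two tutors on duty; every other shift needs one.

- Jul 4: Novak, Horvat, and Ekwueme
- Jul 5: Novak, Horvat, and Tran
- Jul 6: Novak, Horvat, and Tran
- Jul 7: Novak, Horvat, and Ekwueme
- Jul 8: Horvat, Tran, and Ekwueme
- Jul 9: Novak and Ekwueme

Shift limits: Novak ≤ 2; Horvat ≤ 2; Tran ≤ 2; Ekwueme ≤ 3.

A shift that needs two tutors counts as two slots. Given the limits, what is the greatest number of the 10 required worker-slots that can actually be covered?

Total capacity across all tutors is 2+2+2+3 = 9, and 10 slots are needed, so at most 9 can be filled.
An assignment achieving 9: Jul 4→Novak, Jul 5→Horvat+Tran, Jul 6→Horvat+Tran, Jul 7→Ekwueme, Jul 8→Ekwueme, Jul 9→Novak+Ekwueme.
Loads: Novak 2/2, Horvat 2/2, Tran 2/2, Ekwueme 3/3.

9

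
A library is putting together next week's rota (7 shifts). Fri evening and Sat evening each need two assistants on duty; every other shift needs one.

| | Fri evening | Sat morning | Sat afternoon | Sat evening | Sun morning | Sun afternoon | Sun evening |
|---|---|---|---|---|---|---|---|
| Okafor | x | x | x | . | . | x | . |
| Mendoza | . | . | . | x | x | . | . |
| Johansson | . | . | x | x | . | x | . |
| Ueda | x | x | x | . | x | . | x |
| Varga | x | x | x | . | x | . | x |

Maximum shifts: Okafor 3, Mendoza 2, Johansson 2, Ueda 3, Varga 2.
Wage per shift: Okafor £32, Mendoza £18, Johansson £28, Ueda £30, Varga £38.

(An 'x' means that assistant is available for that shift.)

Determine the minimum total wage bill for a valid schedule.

Sat evening can only be covered by Mendoza and Johansson, so that assignment is forced.
Picking the cheapest available assistant for each shift independently would cost £242, but that ignores the shift limits.
An optimal schedule: Fri evening→Ueda+Okafor, Sat morning→Ueda, Sat afternoon→Okafor, Sat evening→Mendoza+Johansson, Sun morning→Mendoza, Sun afternoon→Johansson, Sun evening→Ueda.
Total: 30 + 32 + 30 + 32 + 18 + 28 + 18 + 28 + 30 = £246.

£246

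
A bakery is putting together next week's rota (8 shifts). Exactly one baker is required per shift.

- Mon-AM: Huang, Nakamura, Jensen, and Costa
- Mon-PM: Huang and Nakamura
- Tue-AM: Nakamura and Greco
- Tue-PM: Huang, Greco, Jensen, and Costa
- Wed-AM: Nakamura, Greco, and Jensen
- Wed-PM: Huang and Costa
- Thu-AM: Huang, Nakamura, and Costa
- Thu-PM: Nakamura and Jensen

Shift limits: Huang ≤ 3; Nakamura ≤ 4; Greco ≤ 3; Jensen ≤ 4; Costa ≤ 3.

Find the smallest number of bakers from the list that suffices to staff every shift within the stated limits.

3

8 slots to fill and no one can take more than 4, so at least ⌈8/4⌉ = 2 bakers are needed.
No set of 2 bakers can cover every shift (each such set leaves at least one shift with no one available or exceeds a cap).
Huang, Nakamura, and Greco alone can cover everything: Mon-AM→Huang, Mon-PM→Huang, Tue-AM→Nakamura, Tue-PM→Greco, Wed-AM→Nakamura, Wed-PM→Huang, Thu-AM→Nakamura, Thu-PM→Nakamura.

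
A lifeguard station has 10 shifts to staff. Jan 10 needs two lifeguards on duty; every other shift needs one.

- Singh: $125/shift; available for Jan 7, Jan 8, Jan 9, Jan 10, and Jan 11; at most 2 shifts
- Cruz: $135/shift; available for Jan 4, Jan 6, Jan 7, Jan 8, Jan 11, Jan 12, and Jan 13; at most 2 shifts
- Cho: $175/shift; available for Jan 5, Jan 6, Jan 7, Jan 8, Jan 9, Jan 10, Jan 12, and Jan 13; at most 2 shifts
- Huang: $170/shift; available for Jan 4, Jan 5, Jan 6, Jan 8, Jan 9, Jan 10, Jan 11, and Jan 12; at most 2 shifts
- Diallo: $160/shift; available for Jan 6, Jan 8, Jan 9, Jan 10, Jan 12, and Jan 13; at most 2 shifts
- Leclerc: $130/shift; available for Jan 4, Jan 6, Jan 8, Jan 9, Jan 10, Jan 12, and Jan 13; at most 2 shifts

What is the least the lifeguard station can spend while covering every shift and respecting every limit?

$1615

Picking the cheapest available lifeguard for each shift independently would cost $1445, but that ignores the shift limits.
An optimal schedule: Jan 4→Leclerc, Jan 5→Huang, Jan 6→Cruz, Jan 7→Singh, Jan 8→Diallo, Jan 9→Diallo, Jan 10→Huang+Cho, Jan 11→Singh, Jan 12→Cruz, Jan 13→Leclerc.
Total: 130 + 170 + 135 + 125 + 160 + 160 + 170 + 175 + 125 + 135 + 130 = $1615.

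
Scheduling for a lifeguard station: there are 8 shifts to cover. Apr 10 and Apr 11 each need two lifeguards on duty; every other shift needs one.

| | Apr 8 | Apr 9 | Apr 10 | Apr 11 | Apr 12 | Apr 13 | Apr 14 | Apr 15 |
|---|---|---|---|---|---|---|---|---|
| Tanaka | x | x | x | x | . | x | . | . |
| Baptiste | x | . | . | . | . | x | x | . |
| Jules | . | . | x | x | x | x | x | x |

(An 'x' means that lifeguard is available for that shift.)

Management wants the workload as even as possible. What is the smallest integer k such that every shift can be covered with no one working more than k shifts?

With 3 lifeguards and 10 worker-slots to fill, someone must work at least ⌈10/3⌉ = 4 shifts, so k ≥ 4.
k = 4 works: Apr 8→Tanaka, Apr 9→Tanaka, Apr 10→Tanaka+Jules, Apr 11→Tanaka+Jules, Apr 12→Jules, Apr 13→Baptiste, Apr 14→Baptiste, Apr 15→Jules.
Loads: Tanaka 4, Baptiste 2, Jules 4 — all ≤ 4.

4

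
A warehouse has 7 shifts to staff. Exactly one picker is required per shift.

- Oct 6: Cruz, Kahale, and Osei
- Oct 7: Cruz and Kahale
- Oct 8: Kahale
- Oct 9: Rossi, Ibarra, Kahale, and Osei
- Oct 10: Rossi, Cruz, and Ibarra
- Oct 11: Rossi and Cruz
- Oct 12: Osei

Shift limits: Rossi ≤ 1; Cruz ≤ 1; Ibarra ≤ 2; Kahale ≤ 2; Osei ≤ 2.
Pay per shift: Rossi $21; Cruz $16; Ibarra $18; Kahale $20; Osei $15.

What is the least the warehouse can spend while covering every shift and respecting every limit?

Oct 8 can only be covered by Kahale, so that assignment is forced.
Oct 12 can only be covered by Osei, so that assignment is forced.
Picking the cheapest available picker for each shift independently would cost $113, but that ignores the shift limits.
An optimal schedule: Oct 6→Osei, Oct 7→Kahale, Oct 8→Kahale, Oct 9→Ibarra, Oct 10→Ibarra, Oct 11→Cruz, Oct 12→Osei.
Total: 15 + 20 + 20 + 18 + 18 + 16 + 15 = $122.

$122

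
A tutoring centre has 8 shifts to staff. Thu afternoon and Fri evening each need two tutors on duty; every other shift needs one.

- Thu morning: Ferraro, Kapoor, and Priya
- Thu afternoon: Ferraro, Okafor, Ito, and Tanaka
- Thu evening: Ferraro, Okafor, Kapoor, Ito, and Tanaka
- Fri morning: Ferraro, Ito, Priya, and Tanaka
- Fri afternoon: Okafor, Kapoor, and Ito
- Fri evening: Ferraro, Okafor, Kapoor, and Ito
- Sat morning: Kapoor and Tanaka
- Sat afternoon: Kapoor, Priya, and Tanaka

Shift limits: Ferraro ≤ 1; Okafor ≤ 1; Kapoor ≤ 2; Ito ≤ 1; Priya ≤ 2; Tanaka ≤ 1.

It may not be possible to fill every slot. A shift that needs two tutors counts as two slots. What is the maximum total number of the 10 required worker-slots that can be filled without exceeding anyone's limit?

8

Total capacity across all tutors is 1+1+2+1+2+1 = 8, and 10 slots are needed, so at most 8 can be filled.
An assignment achieving 8: Thu morning→Ferraro, Thu afternoon→Ito+Tanaka, Fri morning→Priya, Fri afternoon→Okafor, Fri evening→Kapoor, Sat morning→Kapoor, Sat afternoon→Priya.
Loads: Ferraro 1/1, Okafor 1/1, Kapoor 2/2, Ito 1/1, Priya 2/2, Tanaka 1/1.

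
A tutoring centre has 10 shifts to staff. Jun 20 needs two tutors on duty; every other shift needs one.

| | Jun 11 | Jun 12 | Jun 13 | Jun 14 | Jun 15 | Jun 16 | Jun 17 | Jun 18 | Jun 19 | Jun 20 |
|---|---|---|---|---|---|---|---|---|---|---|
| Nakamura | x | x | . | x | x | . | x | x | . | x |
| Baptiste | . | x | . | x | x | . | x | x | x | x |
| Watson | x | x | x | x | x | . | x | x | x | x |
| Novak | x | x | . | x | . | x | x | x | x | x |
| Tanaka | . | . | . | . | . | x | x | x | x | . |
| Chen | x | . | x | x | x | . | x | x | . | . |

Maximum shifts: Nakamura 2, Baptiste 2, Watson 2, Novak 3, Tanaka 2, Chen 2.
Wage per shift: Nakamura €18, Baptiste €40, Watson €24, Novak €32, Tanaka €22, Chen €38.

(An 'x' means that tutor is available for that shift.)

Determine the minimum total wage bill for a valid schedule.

Picking the cheapest available tutor for each shift independently would cost €218, but that ignores the shift limits.
An optimal schedule: Jun 11→Nakamura, Jun 12→Nakamura, Jun 13→Watson, Jun 14→Novak, Jun 15→Chen, Jun 16→Tanaka, Jun 17→Novak, Jun 18→Chen, Jun 19→Tanaka, Jun 20→Watson+Novak.
Total: 18 + 18 + 24 + 32 + 38 + 22 + 32 + 38 + 22 + 24 + 32 = €300.

€300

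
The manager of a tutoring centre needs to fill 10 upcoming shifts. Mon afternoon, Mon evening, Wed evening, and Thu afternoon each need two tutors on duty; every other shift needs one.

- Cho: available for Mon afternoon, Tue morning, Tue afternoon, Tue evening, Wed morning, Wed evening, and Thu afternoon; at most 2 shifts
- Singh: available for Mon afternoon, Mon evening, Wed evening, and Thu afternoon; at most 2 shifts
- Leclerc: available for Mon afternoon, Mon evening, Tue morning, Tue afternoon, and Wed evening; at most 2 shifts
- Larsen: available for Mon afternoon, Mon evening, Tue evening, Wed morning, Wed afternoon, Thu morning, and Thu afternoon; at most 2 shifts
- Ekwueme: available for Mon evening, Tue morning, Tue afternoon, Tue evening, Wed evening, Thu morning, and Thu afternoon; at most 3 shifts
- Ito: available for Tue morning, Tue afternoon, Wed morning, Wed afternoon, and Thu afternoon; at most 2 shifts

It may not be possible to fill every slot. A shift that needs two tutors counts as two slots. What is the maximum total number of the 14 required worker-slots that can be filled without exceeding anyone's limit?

13

Total capacity across all tutors is 2+2+2+2+3+2 = 13, and 14 slots are needed, so at most 13 can be filled.
An assignment achieving 13: Mon afternoon→Singh+Leclerc, Mon evening→Singh+Leclerc, Tue morning→Ekwueme, Tue afternoon→Ito, Tue evening→Cho, Wed morning→Cho, Wed afternoon→Larsen, Wed evening→Ekwueme, Thu morning→Larsen, Thu afternoon→Ekwueme+Ito.
Loads: Cho 2/2, Singh 2/2, Leclerc 2/2, Larsen 2/2, Ekwueme 3/3, Ito 2/2.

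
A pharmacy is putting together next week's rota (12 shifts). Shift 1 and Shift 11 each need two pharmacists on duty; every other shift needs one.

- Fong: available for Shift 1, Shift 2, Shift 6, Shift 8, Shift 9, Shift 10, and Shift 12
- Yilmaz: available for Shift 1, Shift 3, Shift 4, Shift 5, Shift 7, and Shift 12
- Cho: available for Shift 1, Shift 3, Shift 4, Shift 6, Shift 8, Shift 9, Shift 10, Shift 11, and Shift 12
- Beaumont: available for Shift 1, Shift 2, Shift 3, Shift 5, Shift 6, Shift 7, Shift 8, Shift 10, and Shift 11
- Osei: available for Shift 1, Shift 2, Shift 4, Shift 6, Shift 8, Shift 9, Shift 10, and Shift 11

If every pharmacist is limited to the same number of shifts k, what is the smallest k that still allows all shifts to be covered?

3

With 5 pharmacists and 14 worker-slots to fill, someone must work at least ⌈14/5⌉ = 3 shifts, so k ≥ 3.
k = 3 works: Shift 1→Beaumont+Osei, Shift 2→Fong, Shift 3→Yilmaz, Shift 4→Cho, Shift 5→Yilmaz, Shift 6→Cho, Shift 7→Yilmaz, Shift 8→Beaumont, Shift 9→Fong, Shift 10→Osei, Shift 11→Cho+Beaumont, Shift 12→Fong.
Loads: Fong 3, Yilmaz 3, Cho 3, Beaumont 3, Osei 2 — all ≤ 3.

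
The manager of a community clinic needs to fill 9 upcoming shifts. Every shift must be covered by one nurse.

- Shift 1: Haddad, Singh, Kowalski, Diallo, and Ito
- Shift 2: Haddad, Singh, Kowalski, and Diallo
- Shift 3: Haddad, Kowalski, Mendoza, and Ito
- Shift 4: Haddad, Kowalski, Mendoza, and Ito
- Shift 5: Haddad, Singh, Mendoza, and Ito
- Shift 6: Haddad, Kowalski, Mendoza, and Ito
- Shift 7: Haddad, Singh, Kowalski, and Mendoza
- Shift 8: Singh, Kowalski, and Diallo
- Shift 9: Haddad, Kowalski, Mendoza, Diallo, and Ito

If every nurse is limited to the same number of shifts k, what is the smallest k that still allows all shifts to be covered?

With 6 nurses and 9 worker-slots to fill, someone must work at least ⌈9/6⌉ = 2 shifts, so k ≥ 2.
k = 2 works: Shift 1→Diallo, Shift 2→Haddad, Shift 3→Haddad, Shift 4→Kowalski, Shift 5→Singh, Shift 6→Kowalski, Shift 7→Mendoza, Shift 8→Singh, Shift 9→Mendoza.
Loads: Haddad 2, Singh 2, Kowalski 2, Mendoza 2, Diallo 1, Ito 0 — all ≤ 2.

2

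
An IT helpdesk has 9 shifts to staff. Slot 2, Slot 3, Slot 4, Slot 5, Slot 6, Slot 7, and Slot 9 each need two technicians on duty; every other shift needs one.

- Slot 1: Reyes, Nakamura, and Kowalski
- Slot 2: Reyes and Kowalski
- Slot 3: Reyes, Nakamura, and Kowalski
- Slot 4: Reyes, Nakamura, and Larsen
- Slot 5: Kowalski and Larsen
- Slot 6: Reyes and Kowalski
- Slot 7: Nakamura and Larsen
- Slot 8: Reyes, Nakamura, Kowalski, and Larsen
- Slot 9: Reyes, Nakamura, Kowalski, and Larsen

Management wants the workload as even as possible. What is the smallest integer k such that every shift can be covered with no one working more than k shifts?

With 4 technicians and 16 worker-slots to fill, someone must work at least ⌈16/4⌉ = 4 shifts, so k ≥ 4.
k = 4 works: Slot 1→Reyes, Slot 2→Reyes+Kowalski, Slot 3→Reyes+Nakamura, Slot 4→Nakamura+Larsen, Slot 5→Kowalski+Larsen, Slot 6→Reyes+Kowalski, Slot 7→Nakamura+Larsen, Slot 8→Nakamura, Slot 9→Kowalski+Larsen.
Loads: Reyes 4, Nakamura 4, Kowalski 4, Larsen 4 — all ≤ 4.

4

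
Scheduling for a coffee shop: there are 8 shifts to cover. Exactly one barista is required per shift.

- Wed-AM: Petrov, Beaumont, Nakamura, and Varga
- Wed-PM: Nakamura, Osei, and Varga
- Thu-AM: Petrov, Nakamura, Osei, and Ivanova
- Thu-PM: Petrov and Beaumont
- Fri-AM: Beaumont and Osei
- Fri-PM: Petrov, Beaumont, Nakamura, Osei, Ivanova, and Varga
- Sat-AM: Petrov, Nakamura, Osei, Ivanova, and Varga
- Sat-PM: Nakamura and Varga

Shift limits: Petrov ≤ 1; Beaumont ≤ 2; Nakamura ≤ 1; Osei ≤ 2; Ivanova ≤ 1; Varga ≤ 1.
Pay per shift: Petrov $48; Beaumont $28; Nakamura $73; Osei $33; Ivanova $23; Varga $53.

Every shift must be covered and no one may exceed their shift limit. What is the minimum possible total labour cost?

Picking the cheapest available barista for each shift independently would cost $239, but that ignores the shift limits.
An optimal schedule: Wed-AM→Beaumont, Wed-PM→Osei, Thu-AM→Osei, Thu-PM→Petrov, Fri-AM→Beaumont, Fri-PM→Varga, Sat-AM→Ivanova, Sat-PM→Nakamura.
Total: 28 + 33 + 33 + 48 + 28 + 53 + 23 + 73 = $319.

$319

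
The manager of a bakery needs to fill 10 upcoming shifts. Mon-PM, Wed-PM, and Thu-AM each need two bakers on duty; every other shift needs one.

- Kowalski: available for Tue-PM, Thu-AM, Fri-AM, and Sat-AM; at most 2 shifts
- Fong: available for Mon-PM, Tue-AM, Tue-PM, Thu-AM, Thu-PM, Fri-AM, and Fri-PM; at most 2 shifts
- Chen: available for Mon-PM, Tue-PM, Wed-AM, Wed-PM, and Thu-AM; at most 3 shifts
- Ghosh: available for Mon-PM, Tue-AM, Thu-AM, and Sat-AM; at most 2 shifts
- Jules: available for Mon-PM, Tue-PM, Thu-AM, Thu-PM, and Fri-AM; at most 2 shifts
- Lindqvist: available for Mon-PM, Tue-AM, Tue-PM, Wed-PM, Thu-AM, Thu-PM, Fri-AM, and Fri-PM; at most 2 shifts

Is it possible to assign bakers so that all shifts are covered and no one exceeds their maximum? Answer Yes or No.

Wed-AM can only be covered by Chen, so that assignment is forced.
Wed-PM can only be covered by Chen and Lindqvist, so that assignment is forced.
One valid schedule: Mon-PM→Ghosh+Jules, Tue-AM→Fong, Tue-PM→Chen, Wed-AM→Chen, Wed-PM→Chen+Lindqvist, Thu-AM→Ghosh+Lindqvist, Thu-PM→Jules, Fri-AM→Kowalski, Fri-PM→Fong, Sat-AM→Kowalski.
Loads: Kowalski 2/2, Fong 2/2, Chen 3/3, Ghosh 2/2, Jules 2/2, Lindqvist 2/2 — all within limits.

Yes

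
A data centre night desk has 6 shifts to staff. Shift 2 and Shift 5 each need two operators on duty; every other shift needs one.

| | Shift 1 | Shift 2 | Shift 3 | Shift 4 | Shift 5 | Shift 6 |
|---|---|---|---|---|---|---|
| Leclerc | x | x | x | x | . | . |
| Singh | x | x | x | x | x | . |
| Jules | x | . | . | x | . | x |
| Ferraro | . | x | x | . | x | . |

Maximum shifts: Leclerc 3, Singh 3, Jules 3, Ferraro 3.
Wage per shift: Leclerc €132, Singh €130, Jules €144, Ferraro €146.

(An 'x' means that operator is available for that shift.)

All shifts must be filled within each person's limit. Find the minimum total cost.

Shift 5 can only be covered by Singh and Ferraro, so that assignment is forced.
Shift 6 can only be covered by Jules, so that assignment is forced.
Picking the cheapest available operator for each shift independently would cost €1072, but that ignores the shift limits.
An optimal schedule: Shift 1→Leclerc, Shift 2→Leclerc+Singh, Shift 3→Leclerc, Shift 4→Singh, Shift 5→Singh+Ferraro, Shift 6→Jules.
Total: 132 + 132 + 130 + 132 + 130 + 130 + 146 + 144 = €1076.

€1076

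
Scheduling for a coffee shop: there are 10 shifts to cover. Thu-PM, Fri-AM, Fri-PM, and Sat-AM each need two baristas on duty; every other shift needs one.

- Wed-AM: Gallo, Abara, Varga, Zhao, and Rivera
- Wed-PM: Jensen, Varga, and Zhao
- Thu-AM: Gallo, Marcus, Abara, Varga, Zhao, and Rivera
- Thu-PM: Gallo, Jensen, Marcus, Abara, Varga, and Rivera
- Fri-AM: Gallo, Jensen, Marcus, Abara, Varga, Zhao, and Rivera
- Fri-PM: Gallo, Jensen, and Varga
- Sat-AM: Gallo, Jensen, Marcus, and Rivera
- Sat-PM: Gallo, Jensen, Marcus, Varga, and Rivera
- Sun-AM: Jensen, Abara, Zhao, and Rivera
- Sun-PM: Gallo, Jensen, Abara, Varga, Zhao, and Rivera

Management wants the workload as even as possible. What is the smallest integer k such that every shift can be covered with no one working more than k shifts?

2

With 7 baristas and 14 worker-slots to fill, someone must work at least ⌈14/7⌉ = 2 shifts, so k ≥ 2.
k = 2 works: Wed-AM→Gallo, Wed-PM→Jensen, Thu-AM→Abara, Thu-PM→Varga+Rivera, Fri-AM→Varga+Zhao, Fri-PM→Gallo+Jensen, Sat-AM→Marcus+Rivera, Sat-PM→Marcus, Sun-AM→Abara, Sun-PM→Zhao.
Loads: Gallo 2, Jensen 2, Marcus 2, Abara 2, Varga 2, Zhao 2, Rivera 2 — all ≤ 2.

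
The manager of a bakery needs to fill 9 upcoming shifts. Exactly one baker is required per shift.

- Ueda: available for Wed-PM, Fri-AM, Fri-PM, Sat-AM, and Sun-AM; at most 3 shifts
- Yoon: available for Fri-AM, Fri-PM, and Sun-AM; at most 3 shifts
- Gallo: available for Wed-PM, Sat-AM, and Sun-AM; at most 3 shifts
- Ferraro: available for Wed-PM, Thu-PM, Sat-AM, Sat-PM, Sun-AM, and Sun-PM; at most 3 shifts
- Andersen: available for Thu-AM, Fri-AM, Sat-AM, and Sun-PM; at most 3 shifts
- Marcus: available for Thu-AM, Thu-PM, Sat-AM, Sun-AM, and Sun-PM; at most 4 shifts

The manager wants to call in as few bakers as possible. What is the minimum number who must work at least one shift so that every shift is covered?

3

9 slots to fill and no one can take more than 4, so at least ⌈9/4⌉ = 3 bakers are needed.
Ueda, Ferraro, and Andersen alone can cover everything: Wed-PM→Ueda, Thu-AM→Andersen, Thu-PM→Ferraro, Fri-AM→Ueda, Fri-PM→Ueda, Sat-AM→Andersen, Sat-PM→Ferraro, Sun-AM→Ferraro, Sun-PM→Andersen.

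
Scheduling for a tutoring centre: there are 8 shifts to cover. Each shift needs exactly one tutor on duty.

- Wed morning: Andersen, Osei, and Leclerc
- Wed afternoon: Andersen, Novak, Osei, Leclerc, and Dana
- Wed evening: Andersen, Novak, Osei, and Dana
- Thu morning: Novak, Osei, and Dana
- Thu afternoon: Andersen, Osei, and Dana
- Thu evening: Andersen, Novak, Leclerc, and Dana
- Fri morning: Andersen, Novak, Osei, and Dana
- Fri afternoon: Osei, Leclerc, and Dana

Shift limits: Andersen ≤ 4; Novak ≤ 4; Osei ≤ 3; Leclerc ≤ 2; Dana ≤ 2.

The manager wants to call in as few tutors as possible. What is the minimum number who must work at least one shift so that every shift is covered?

3

8 slots to fill and no one can take more than 4, so at least ⌈8/4⌉ = 2 tutors are needed.
No set of 2 tutors can cover every shift (each such set leaves at least one shift with no one available or exceeds a cap).
Andersen, Novak, and Osei alone can cover everything: Wed morning→Andersen, Wed afternoon→Andersen, Wed evening→Novak, Thu morning→Novak, Thu afternoon→Andersen, Thu evening→Andersen, Fri morning→Novak, Fri afternoon→Osei.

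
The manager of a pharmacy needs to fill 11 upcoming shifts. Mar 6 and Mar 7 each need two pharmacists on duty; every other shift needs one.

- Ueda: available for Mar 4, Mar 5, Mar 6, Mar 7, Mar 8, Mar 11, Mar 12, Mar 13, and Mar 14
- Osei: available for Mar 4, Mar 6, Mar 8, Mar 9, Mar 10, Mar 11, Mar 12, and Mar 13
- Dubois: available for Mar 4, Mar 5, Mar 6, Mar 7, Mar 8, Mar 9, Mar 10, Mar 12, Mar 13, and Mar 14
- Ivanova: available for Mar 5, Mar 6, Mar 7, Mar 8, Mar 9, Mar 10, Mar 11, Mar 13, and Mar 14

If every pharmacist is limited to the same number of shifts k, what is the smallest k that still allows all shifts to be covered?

4

With 4 pharmacists and 13 worker-slots to fill, someone must work at least ⌈13/4⌉ = 4 shifts, so k ≥ 4.
k = 4 works: Mar 4→Ueda, Mar 5→Ueda, Mar 6→Dubois+Ivanova, Mar 7→Ueda+Dubois, Mar 8→Osei, Mar 9→Osei, Mar 10→Osei, Mar 11→Ueda, Mar 12→Osei, Mar 13→Dubois, Mar 14→Dubois.
Loads: Ueda 4, Osei 4, Dubois 4, Ivanova 1 — all ≤ 4.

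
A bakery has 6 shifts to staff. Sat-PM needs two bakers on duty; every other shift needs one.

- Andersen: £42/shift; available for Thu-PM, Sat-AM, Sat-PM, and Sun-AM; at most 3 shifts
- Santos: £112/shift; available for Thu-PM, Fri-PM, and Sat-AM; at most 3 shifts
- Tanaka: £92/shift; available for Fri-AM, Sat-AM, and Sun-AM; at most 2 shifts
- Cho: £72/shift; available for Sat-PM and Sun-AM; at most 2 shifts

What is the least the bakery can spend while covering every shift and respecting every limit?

Fri-AM can only be covered by Tanaka, so that assignment is forced.
Fri-PM can only be covered by Santos, so that assignment is forced.
Sat-PM can only be covered by Andersen and Cho, so that assignment is forced.
Picking the cheapest available baker for each shift independently would cost £444, but that ignores the shift limits.
An optimal schedule: Thu-PM→Andersen, Fri-AM→Tanaka, Fri-PM→Santos, Sat-AM→Andersen, Sat-PM→Andersen+Cho, Sun-AM→Cho.
Total: 42 + 92 + 112 + 42 + 42 + 72 + 72 = £474.

£474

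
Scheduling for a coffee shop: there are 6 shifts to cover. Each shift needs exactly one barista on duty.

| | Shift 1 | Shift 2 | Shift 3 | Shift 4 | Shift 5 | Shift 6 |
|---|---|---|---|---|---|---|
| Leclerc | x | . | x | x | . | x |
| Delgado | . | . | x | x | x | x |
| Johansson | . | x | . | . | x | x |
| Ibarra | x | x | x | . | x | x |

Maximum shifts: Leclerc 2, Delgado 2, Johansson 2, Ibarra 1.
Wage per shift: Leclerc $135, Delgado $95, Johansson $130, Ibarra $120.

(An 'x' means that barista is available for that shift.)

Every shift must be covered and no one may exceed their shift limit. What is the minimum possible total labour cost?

Picking the cheapest available barista for each shift independently would cost $620, but that ignores the shift limits.
An optimal schedule: Shift 1→Ibarra, Shift 2→Johansson, Shift 3→Delgado, Shift 4→Delgado, Shift 5→Johansson, Shift 6→Leclerc.
Total: 120 + 130 + 95 + 95 + 130 + 135 = $705.

$705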